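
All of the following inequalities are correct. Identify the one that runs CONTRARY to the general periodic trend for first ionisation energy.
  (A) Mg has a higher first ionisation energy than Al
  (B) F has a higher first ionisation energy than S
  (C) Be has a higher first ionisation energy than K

(A)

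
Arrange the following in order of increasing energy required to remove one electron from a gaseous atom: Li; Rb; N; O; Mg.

Rb < Li < Mg < O < N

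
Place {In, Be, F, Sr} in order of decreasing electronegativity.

Be is in period 2, group 2; F is in period 2, group 17; Sr is in period 5, group 2; In is in period 5, group 13.
EN rises left→right (higher Z_eff, smaller atoms) and falls top→bottom (larger, more shielded atoms).
Here both period and group differ, so the two effects have to be weighed against each other.
Be > Sr: they share group 2; the group trend gives Be the larger value.
In > Be: period and group pull opposite ways; the across-period shift dominates (1.78 vs 1.57).
F > In: both effects reinforce here, so F is clearly the higher of the two.
For reference (Pauling): Be 1.57, F 3.98, Sr 0.95, In 1.78.
So from highest to lowest: F > In > Be > Sr.

F, In, Be, Sr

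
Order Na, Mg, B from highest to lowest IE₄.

B > Mg > Na

After 3 electrons have been removed, what remains? Na³⁺ is already 2 electrons into the core; Mg³⁺ is already 1 electron into the core; B³⁺ is the bare [He] core.
All of these are removing an electron from a noble-gas core or deeper; the smaller core (lower principal quantum number) is held far more tightly, and within a period the higher nuclear charge binds the same core more tightly.
Tabulated IE_4 (kJ/mol): Na 9543, Mg 10543, B 25026.
So the fourth ionization energies run Na < Mg < B.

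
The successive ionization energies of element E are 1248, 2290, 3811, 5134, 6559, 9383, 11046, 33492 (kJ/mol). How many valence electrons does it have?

Look for the largest jump between consecutive ionization energies: IE8/IE7 ≈ 3.0, far larger than any earlier ratio.
That jump marks the point where a core electron is being removed. So the atom has 7 valence electrons.

7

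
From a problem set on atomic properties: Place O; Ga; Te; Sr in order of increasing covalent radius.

O, Ga, Te, Sr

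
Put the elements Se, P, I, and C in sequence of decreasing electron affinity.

I > Se > C > P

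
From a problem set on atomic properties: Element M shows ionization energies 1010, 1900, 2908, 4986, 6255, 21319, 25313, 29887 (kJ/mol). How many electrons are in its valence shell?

Look for the largest jump between consecutive ionization energies: IE6/IE5 ≈ 3.4, far larger than any earlier ratio.
That jump marks the point where a core electron is being removed. So the atom has 5 valence electrons.

5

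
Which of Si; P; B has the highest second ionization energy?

B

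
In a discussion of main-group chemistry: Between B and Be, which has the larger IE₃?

IE_3 is the cost of taking one more electron from the +2 cation: B²⁺ still has 1 valence electron; Be²⁺ is the bare [He] core.
Pulling an electron out of a noble-gas core costs far more than removing a remaining valence electron, so Be sits at the high end of IE_3.
Approximate IE_3 values (kJ/mol): B 3660, Be 14849.
Overall IE_3 order: B < Be.

Be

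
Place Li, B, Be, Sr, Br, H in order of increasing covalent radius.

H is in period 1, group 1; Li is in period 2, group 1; Be is in period 2, group 2; B is in period 2, group 13; Br is in period 4, group 17; Sr is in period 5, group 2.
Moving right in a period, electrons are added to the same shell under a stronger nuclear pull, so atoms get smaller; moving down, a new shell is opened and atoms get larger.
These span different periods and groups, so the two trends combine.
B > H: period and group pull opposite ways; the down-group shift dominates (85 vs 32 pm).
Be > B: both are in period 2; the period trend gives Be the larger value.
Br > Be: the two effects oppose for this pair; the down-group effect wins (114 vs 102 pm).
Li > Br: period and group pull opposite ways; the across-period shift dominates (133 vs 114 pm).
Sr > Li: the two effects oppose for this pair; the down-group effect wins (185 vs 133 pm).
Tabulated atomic radius (pm): H 32, Li 133, Be 102, B 85, Br 114, Sr 185.
So from smallest to largest: H < B < Be < Br < Li < Sr.

H < B < Be < Br < Li < Sr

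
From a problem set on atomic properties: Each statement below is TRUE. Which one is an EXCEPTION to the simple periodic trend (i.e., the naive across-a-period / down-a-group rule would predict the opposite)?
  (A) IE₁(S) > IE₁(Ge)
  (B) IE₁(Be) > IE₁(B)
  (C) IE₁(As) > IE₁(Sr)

(B)

The general trend: first ionization energy increases across a period and decreases down a group.
(A) S (period 3, group 16) vs Ge (period 4, group 14): the stated order agrees with the simple trend.
(B) Be (period 2, group 2) vs B (period 2, group 13): the stated order contradicts the simple trend.
(C) As (period 4, group 15) vs Sr (period 5, group 2): the stated order agrees with the simple trend.
The exception is (B): removing B's lone 2p electron is easier than breaking Be's filled 2s².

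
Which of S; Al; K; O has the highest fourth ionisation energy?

The fourth ionization energy removes an electron from the +3 ion. For each element: S³⁺ still has 3 valence electrons; Al³⁺ is the bare [Ne] core; K³⁺ is already 2 electrons into the core; O³⁺ still has 3 valence electrons.
Usually core removal costs more than valence removal, but here the competition is close: a tightly held n=2 valence electron can cost more to remove than an n=3 core electron, so the actual values have to decide it.
Valence configurations: S³⁺ [Ne]3s²3p¹, O³⁺ [He]2s²2p¹.
Tabulated IE_4 (kJ/mol): S 4556, Al 11577, K 5877, O 7469.
Putting it together, IE_4: S < K < O < Al.

Al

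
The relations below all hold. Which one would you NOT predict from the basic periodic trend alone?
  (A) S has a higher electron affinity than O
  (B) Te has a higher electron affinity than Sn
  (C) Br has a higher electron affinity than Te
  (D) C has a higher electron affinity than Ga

The general trend: electron affinity increases across a period and decreases down a group.
(A) S (period 3, group 16) vs O (period 2, group 16): the stated order contradicts the simple trend.
(B) Te (period 5, group 16) vs Sn (period 5, group 14): the stated order agrees with the simple trend.
(C) Br (period 4, group 17) vs Te (period 5, group 16): the stated order agrees with the simple trend.
(D) C (period 2, group 14) vs Ga (period 4, group 13): the stated order agrees with the simple trend.
The exception is (A): the compact 2p subshell of O repels the added electron more than S's larger 3p does.

(A)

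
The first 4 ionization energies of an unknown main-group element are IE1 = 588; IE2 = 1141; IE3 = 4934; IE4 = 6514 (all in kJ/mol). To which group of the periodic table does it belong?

Group 2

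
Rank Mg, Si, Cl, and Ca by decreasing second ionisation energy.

Cl, Si, Mg, Ca

After 1 electron has been removed, what remains? Mg⁺ still has 1 valence electron; Si⁺ still has 3 valence electrons; Cl⁺ still has 6 valence electrons; Ca⁺ still has 1 valence electron.
All are still removing valence electrons, so compare the +1 ions as you would atoms: IE_2 generally rises across a period (higher Z_eff) and falls down a group (larger shell), subject to the usual subshell exceptions.
Valence configurations: Mg⁺ [Ne]3s¹, Si⁺ [Ne]3s²3p¹, Cl⁺ [Ne]3s²3p⁴, Ca⁺ [Ar]4s¹.
Approximate IE_2 values (kJ/mol): Mg 1451, Si 1577, Cl 2298, Ca 1145.
Putting it together, IE_2: Ca < Mg < Si < Cl.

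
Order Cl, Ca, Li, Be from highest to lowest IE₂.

Li > Cl > Be > Ca

IE_2 is the cost of taking one more electron from the +1 cation: Cl⁺ still has 6 valence electrons; Ca⁺ still has 1 valence electron; Li⁺ is the bare [He] core; Be⁺ still has 1 valence electron.
Pulling an electron out of a noble-gas core costs far more than removing a remaining valence electron, so Li sits at the high end of IE_2.
Valence configurations: Cl⁺ [Ne]3s²3p⁴, Ca⁺ [Ar]4s¹, Be⁺ [He]2s¹.
The numbers (kJ/mol): Cl 2298, Ca 1145, Li 7298, Be 1757.
So the second ionization energies run Ca < Be < Cl < Li.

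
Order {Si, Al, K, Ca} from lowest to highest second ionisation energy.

IE_2 is the cost of taking one more electron from the +1 cation: Si⁺ still has 3 valence electrons; Al⁺ still has 2 valence electrons; K⁺ is the bare [Ar] core; Ca⁺ still has 1 valence electron.
Core electrons are held far more tightly than valence electrons, so K tops the IE_2 order.
Valence configurations: Si⁺ [Ne]3s²3p¹, Al⁺ [Ne]3s², Ca⁺ [Ar]4s¹.
Si⁺ loses a lone 3p electron whereas Al⁺ must break into a filled 3s² pair, so IE_2(Al) > IE_2(Si) even though Si has the higher nuclear charge.
The numbers (kJ/mol): Si 1577, Al 1817, K 3052, Ca 1145.
Overall IE_2 order: Ca < Si < Al < K.

Ca < Si < Al < K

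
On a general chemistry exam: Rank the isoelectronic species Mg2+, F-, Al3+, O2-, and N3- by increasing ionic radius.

Al3+ < Mg2+ < F- < O2- < N3-

All of these have 10 electrons, so size is governed by nuclear charge alone: the more protons, the stronger the pull on the same electron cloud, and the smaller the ion.
Nuclear charges: Al3+ (Z=13), Mg2+ (Z=12), F- (Z=9), O2- (Z=8), N3- (Z=7).
Smallest to largest: Al3+ < Mg2+ < F- < O2- < N3-.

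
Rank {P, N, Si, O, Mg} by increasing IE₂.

The second ionization energy removes an electron from the +1 ion. For each element: P⁺ still has 4 valence electrons; N⁺ still has 4 valence electrons; Si⁺ still has 3 valence electrons; O⁺ still has 5 valence electrons; Mg⁺ still has 1 valence electron.
All are still removing valence electrons, so compare the +1 ions as you would atoms: IE_2 generally rises across a period (higher Z_eff) and falls down a group (larger shell), subject to the usual subshell exceptions.
Valence configurations: P⁺ [Ne]3s²3p², N⁺ [He]2s²2p², Si⁺ [Ne]3s²3p¹, O⁺ [He]2s²2p³, Mg⁺ [Ne]3s¹.
Approximate IE_2 values (kJ/mol): P 1907, N 2856, Si 1577, O 3388, Mg 1451.
Overall IE_2 order: Mg < Si < P < N < O.

Mg < Si < P < N < O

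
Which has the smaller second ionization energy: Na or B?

B

IE_2 is the cost of taking one more electron from the +1 cation: Na⁺ is the bare [Ne] core; B⁺ still has 2 valence electrons.
Core electrons are held far more tightly than valence electrons, so Na tops the IE_2 order.
Tabulated IE_2 (kJ/mol): Na 4562, B 2427.
Overall IE_2 order: B < Na.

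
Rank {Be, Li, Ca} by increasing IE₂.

Ca, Be, Li

After 1 electron has been removed, what remains? Be⁺ still has 1 valence electron; Li⁺ is the bare [He] core; Ca⁺ still has 1 valence electron.
Core electrons are held far more tightly than valence electrons, so Li tops the IE_2 order.
Valence configurations: Be⁺ [He]2s¹, Ca⁺ [Ar]4s¹.
Approximate IE_2 values (kJ/mol): Be 1757, Li 7298, Ca 1145.
Hence IE_2: Ca < Be < Li.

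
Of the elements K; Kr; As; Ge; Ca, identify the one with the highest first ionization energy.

Kr

K is in period 4, group 1; Ca is in period 4, group 2; Ge is in period 4, group 14; As is in period 4, group 15; Kr is in period 4, group 18.
Removing the outermost electron gets harder across a period and easier down a group.
All lie in period 4, so first ionization energy increases left to right.
The highest first ionization energy among these belongs to Kr.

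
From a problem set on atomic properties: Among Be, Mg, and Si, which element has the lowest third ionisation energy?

Consider each +2 ion: Be²⁺ is the bare [He] core; Mg²⁺ is the bare [Ne] core; Si²⁺ still has 2 valence electrons.
Pulling an electron out of a noble-gas core costs far more than removing a remaining valence electron, so Mg and Be sit at the high end of IE_3.
Tabulated IE_3 (kJ/mol): Be 14849, Mg 7733, Si 3232.
Putting it together, IE_3: Si < Mg < Be.

Si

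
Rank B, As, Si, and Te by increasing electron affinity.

B is in period 2, group 13; Si is in period 3, group 14; As is in period 4, group 15; Te is in period 5, group 16.
Atoms with high Z_eff and room in the valence shell (especially the halogens) have the most exothermic electron affinities.
A diagonal step moves right (one effect) and down (the opposite effect) at once.
As > B: the two effects oppose for this pair; the across-period effect wins (78 vs 27 kJ/mol).
Si > As: period and group pull opposite ways; the down-group shift dominates (134 vs 78 kJ/mol).
Te > Si: the two effects oppose for this pair; the across-period effect wins (190 vs 134 kJ/mol).
Approximate values (kJ/mol): B 27, Si 134, As 78, Te 190.
So from lowest to highest: B < As < Si < Te.

B, As, Si, Te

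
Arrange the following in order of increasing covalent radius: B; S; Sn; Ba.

B < S < Sn < Ba

B is in period 2, group 13; S is in period 3, group 16; Sn is in period 5, group 14; Ba is in period 6, group 2.
Radius decreases left→right (rising Z_eff, same n) and increases top→bottom (higher n).
These span different periods and groups, so the two trends combine.
S > B: the two effects oppose for this pair; the down-group effect wins (103 vs 85 pm).
Sn > S: both effects reinforce here, so Sn is clearly the larger of the two.
Ba > Sn: relative to Sn, both the across-period and down-group shifts push Ba's atomic radius up.
Tabulated atomic radius (pm): B 85, S 103, Sn 140, Ba 196.
So from smallest to largest: B < S < Sn < Ba.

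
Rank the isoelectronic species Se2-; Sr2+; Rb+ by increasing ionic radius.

Sr2+ < Rb+ < Se2-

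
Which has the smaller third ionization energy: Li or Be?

Li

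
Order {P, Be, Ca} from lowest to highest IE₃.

P < Ca < Be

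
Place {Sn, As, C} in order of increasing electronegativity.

Sn < As < C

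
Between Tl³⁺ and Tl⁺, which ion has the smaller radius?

Tl³⁺

Both ions have Z = 81 protons, but Tl³⁺ has lost more electrons, so its remaining electrons feel a larger effective nuclear charge per electron and are pulled in more tightly.
Higher positive charge → smaller ion, so Tl⁺ > Tl³⁺.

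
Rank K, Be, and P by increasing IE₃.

IE_3 is the cost of taking one more electron from the +2 cation: K²⁺ is already 1 electron into the core; Be²⁺ is the bare [He] core; P²⁺ still has 3 valence electrons.
Breaking into a closed-shell core is much more expensive than removing a leftover valence electron — K and Be have the largest IE_3 here.
Tabulated IE_3 (kJ/mol): K 4420, Be 14849, P 2914.
Putting it together, IE_3: P < K < Be.

P < K < Be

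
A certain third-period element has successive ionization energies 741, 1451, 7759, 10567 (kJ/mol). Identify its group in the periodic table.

Group 2

Look for the largest jump between consecutive ionization energies: IE3/IE2 ≈ 5.3, far larger than any earlier ratio.
That jump marks the point where a core electron is being removed. So the atom has 2 valence electrons.
A main-group element with 2 valence electrons is in group 2.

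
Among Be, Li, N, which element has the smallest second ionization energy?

Be

After 1 electron has been removed, what remains? Be⁺ still has 1 valence electron; Li⁺ is the bare [He] core; N⁺ still has 4 valence electrons.
Pulling an electron out of a noble-gas core costs far more than removing a remaining valence electron, so Li sits at the high end of IE_2.
Valence configurations: Be⁺ [He]2s¹, N⁺ [He]2s²2p².
The numbers (kJ/mol): Be 1757, Li 7298, N 2856.
Putting it together, IE_2: Be < N < Li.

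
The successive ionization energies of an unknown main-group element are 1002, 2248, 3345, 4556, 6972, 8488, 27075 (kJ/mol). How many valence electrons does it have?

6

Look for the largest jump between consecutive ionization energies: IE7/IE6 ≈ 3.2, far larger than any earlier ratio.
That jump marks the point where a core electron is being removed. So the atom has 6 valence electrons.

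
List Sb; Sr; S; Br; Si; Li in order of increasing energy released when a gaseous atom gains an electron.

Sr, Li, Sb, Si, S, Br

Li is in period 2, group 1; Si is in period 3, group 14; S is in period 3, group 16; Br is in period 4, group 17; Sr is in period 5, group 2; Sb is in period 5, group 15.
Atoms with high Z_eff and room in the valence shell (especially the halogens) have the most exothermic electron affinities.
These span different periods and groups, so the two trends combine.
Li > Sr: the two effects oppose for this pair; the down-group effect wins (60 vs 5 kJ/mol).
Sb > Li: period and group pull opposite ways; the across-period shift dominates (103 vs 60 kJ/mol).
Si > Sb: period and group pull opposite ways; the down-group shift dominates (134 vs 103 kJ/mol).
S > Si: S lies to the right of Si in period 3, so the across-period effect alone puts S higher.
Br > S: period and group pull opposite ways; the across-period shift dominates (325 vs 200 kJ/mol).
Approximate values (kJ/mol): Li 60, Si 134, S 200, Br 325, Sr 5, Sb 103.
So from lowest to highest: Sr < Li < Sb < Si < S < Br.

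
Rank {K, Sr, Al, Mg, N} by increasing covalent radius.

N, Al, Mg, Sr, K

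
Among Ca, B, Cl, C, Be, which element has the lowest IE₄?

The fourth ionization energy removes an electron from the +3 ion. For each element: Ca³⁺ is already 1 electron into the core; B³⁺ is the bare [He] core; Cl³⁺ still has 4 valence electrons; C³⁺ still has 1 valence electron; Be³⁺ is already 1 electron into the core.
Core electrons are held far more tightly than valence electrons, so Ca, Be and B top the IE_4 order.
Valence configurations: Cl³⁺ [Ne]3s²3p², C³⁺ [He]2s¹.
Tabulated IE_4 (kJ/mol): Ca 6491, B 25026, Cl 5159, C 6223, Be 21007.
Overall IE_4 order: Cl < C < Ca < Be < B.

Cl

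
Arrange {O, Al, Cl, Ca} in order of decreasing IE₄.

Consider each +3 ion: O³⁺ still has 3 valence electrons; Al³⁺ is the bare [Ne] core; Cl³⁺ still has 4 valence electrons; Ca³⁺ is already 1 electron into the core.
Usually core removal costs more than valence removal, but here the competition is close: a tightly held n=2 valence electron can cost more to remove than an n=3 core electron, so the actual values have to decide it.
Valence configurations: O³⁺ [He]2s²2p¹, Cl³⁺ [Ne]3s²3p².
Approximate IE_4 values (kJ/mol): O 7469, Al 11577, Cl 5159, Ca 6491.
Hence IE_4: Cl < Ca < O < Al.

Al > O > Ca > Cl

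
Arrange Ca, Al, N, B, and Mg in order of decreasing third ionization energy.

After 2 electrons have been removed, what remains? Ca²⁺ is the bare [Ar] core; Al²⁺ still has 1 valence electron; N²⁺ still has 3 valence electrons; B²⁺ still has 1 valence electron; Mg²⁺ is the bare [Ne] core.
Breaking into a closed-shell core is much more expensive than removing a leftover valence electron — Ca and Mg have the largest IE_3 here.
Valence configurations: Al²⁺ [Ne]3s¹, N²⁺ [He]2s²2p¹, B²⁺ [He]2s¹.
Tabulated IE_3 (kJ/mol): Ca 4912, Al 2745, N 4578, B 3660, Mg 7733.
Overall IE_3 order: Al < B < N < Ca < Mg.

Mg, Ca, N, B, Al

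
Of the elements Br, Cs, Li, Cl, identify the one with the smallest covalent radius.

Li is in period 2, group 1; Cl is in period 3, group 17; Br is in period 4, group 17; Cs is in period 6, group 1.
Across a period the added protons contract the valence shell; down a group each new principal shell makes the atom larger.
Neither a single period nor a single group — weigh both effects.
Br > Cl: they share group 17; the group trend gives Br the larger value.
Li > Br: period and group pull opposite ways; the across-period shift dominates (133 vs 114 pm).
Cs > Li: Cs sits below Li in group 1, so the down-group effect alone puts Cs larger.
Approximate values (pm): Li 133, Cl 99, Br 114, Cs 232.
The smallest covalent radius among these belongs to Cl.

Cl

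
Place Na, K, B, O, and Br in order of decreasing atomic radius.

B is in period 2, group 13; O is in period 2, group 16; Na is in period 3, group 1; K is in period 4, group 1; Br is in period 4, group 17.
Moving right in a period, electrons are added to the same shell under a stronger nuclear pull, so atoms get smaller; moving down, a new shell is opened and atoms get larger.
Here both period and group differ, so the two effects have to be weighed against each other.
B > O: both are in period 2; the period trend gives B the larger value.
Br > B: period and group pull opposite ways; the down-group shift dominates (114 vs 85 pm).
Na > Br: the two effects oppose for this pair; the across-period effect wins (155 vs 114 pm).
K > Na: K sits below Na in group 1, so the down-group effect alone puts K larger.
For reference (pm): B 85, O 63, Na 155, K 196, Br 114.
So from largest to smallest: K > Na > Br > B > O.

K > Na > Br > B > O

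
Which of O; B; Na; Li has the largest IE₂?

Li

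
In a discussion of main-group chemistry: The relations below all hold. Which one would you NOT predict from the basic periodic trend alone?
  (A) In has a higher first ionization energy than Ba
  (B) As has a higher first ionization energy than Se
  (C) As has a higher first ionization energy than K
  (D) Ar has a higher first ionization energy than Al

The general trend: first ionization energy increases across a period and decreases down a group.
(A) In (period 5, group 13) vs Ba (period 6, group 2): the stated order agrees with the simple trend.
(B) As (period 4, group 15) vs Se (period 4, group 16): the stated order contradicts the simple trend.
(C) As (period 4, group 15) vs K (period 4, group 1): the stated order agrees with the simple trend.
(D) Ar (period 3, group 18) vs Al (period 3, group 13): the stated order agrees with the simple trend.
The exception is (B): Se (4p⁴) ionizes more easily than half-filled As (4p³).

(B)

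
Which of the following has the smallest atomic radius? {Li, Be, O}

Li is in period 2, group 1; Be is in period 2, group 2; O is in period 2, group 16.
Across a period the added protons contract the valence shell; down a group each new principal shell makes the atom larger.
All lie in period 2, so atomic radius increases right to left.
The smallest atomic radius among these belongs to O.

O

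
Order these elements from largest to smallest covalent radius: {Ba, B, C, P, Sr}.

Ba, Sr, P, B, C

B is in period 2, group 13; C is in period 2, group 14; P is in period 3, group 15; Sr is in period 5, group 2; Ba is in period 6, group 2.
Atomic radius shrinks across a period as nuclear charge pulls the same shell inward, and grows down a group as new shells are added.
These span different periods and groups, so the two trends combine.
B > C: both are in period 2; the period trend gives B the larger value.
P > B: period and group pull opposite ways; the down-group shift dominates (111 vs 85 pm).
Sr > P: both effects reinforce here, so Sr is clearly the larger of the two.
Ba > Sr: Ba sits below Sr in group 2, so the down-group effect alone puts Ba larger.
Approximate values (pm): B 85, C 75, P 111, Sr 185, Ba 196.
So from largest to smallest: Ba > Sr > P > B > C.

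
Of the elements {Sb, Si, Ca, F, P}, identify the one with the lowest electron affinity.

F is in period 2, group 17; Si is in period 3, group 14; P is in period 3, group 15; Ca is in period 4, group 2; Sb is in period 5, group 15.
EA tends to increase across a period and decrease down a group, though the pattern is less regular than for IE or radius.
These span different periods and groups, so the two trends combine.
P > Ca: relative to Ca, both the across-period and down-group shifts push P's electron affinity up.
Sb > P: this pair runs against the simple trend — see the exception note.
Si > Sb: the two effects oppose for this pair; the down-group effect wins (134 vs 103 kJ/mol).
F > Si: both effects reinforce here, so F is clearly the higher of the two.
Note the exception: Sb has a higher electron affinity than P, contrary to the simple trend — both are half-filled np³, but the pairing/repulsion penalty for the added electron shrinks as the p orbitals become larger and more diffuse down the group, and for Sb that outweighs the weaker nuclear attraction.
Note the exception: Si has a higher electron affinity than P, contrary to the simple trend — adding an electron to P's half-filled 3p³ is unfavourable, so Si (3p²) has the more exothermic EA.
Approximate values (kJ/mol): F 328, Si 134, P 72, Ca 2, Sb 103.
The lowest electron affinity among these belongs to Ca.

Ca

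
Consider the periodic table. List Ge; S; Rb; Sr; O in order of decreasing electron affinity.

O is in period 2, group 16; S is in period 3, group 16; Ge is in period 4, group 14; Rb is in period 5, group 1; Sr is in period 5, group 2.
Electron affinity generally becomes more exothermic across a period toward the halogens and less exothermic down a group.
Here both period and group differ, so the two effects have to be weighed against each other.
Rb > Sr: this pair runs against the simple trend — see the exception note.
Ge > Rb: both effects reinforce here, so Ge is clearly the higher of the two.
O > Ge: relative to Ge, both the across-period and down-group shifts push O's electron affinity up.
S > O: this pair runs against the simple trend — see the exception note.
Note the exception: Rb has a higher electron affinity than Sr, contrary to the simple trend — adding an electron to Sr (ns²) has to open a new, higher-energy np subshell, which is unfavourable.
Note the exception: S has a higher electron affinity than O, contrary to the simple trend — the compact 2p subshell of O repels the added electron more than S's larger 3p does.
For reference (kJ/mol): O 141, S 200, Ge 119, Rb 47, Sr 5.
So from highest to lowest: S > O > Ge > Rb > Sr.

S > O > Ge > Rb > Sr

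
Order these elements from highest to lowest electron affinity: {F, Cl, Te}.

Cl > F > Te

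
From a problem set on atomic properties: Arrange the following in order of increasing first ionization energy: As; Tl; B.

B is in period 2, group 13; As is in period 4, group 15; Tl is in period 6, group 13.
First ionization energy rises across a period (greater Z_eff holds electrons more tightly) and falls down a group (valence electrons are farther from the nucleus).
Here both period and group differ, so the two effects have to be weighed against each other.
B > Tl: B sits above Tl in group 13, so the down-group effect alone puts B higher.
As > B: period and group pull opposite ways; the across-period shift dominates (947 vs 801 kJ/mol).
For reference (kJ/mol): B 801, As 947, Tl 589.
So from lowest to highest: Tl < B < As.

Tl, B, As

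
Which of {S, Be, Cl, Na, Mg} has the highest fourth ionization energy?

Be

Consider each +3 ion: S³⁺ still has 3 valence electrons; Be³⁺ is already 1 electron into the core; Cl³⁺ still has 4 valence electrons; Na³⁺ is already 2 electrons into the core; Mg³⁺ is already 1 electron into the core.
Pulling an electron out of a noble-gas core costs far more than removing a remaining valence electron, so Na, Mg and Be sit at the high end of IE_4.
Valence configurations: S³⁺ [Ne]3s²3p¹, Cl³⁺ [Ne]3s²3p².
Tabulated IE_4 (kJ/mol): S 4556, Be 21007, Cl 5159, Na 9543, Mg 10543.
Overall IE_4 order: S < Cl < Na < Mg < Be.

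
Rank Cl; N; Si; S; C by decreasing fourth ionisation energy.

N > C > Cl > S > Si

After 3 electrons have been removed, what remains? Cl³⁺ still has 4 valence electrons; N³⁺ still has 2 valence electrons; Si³⁺ still has 1 valence electron; S³⁺ still has 3 valence electrons; C³⁺ still has 1 valence electron.
All are still removing valence electrons, so compare the +3 ions as you would atoms: IE_4 generally rises across a period (higher Z_eff) and falls down a group (larger shell), subject to the usual subshell exceptions.
Valence configurations: Cl³⁺ [Ne]3s²3p², N³⁺ [He]2s², Si³⁺ [Ne]3s¹, S³⁺ [Ne]3s²3p¹, C³⁺ [He]2s¹.
Approximate IE_4 values (kJ/mol): Cl 5159, N 7475, Si 4356, S 4556, C 6223.
Hence IE_4: Si < S < Cl < C < N.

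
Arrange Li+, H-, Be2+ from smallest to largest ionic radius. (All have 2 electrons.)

Be2+ < Li+ < H-

All of these have 2 electrons, so size is governed by nuclear charge alone: the more protons, the stronger the pull on the same electron cloud, and the smaller the ion.
Nuclear charges: Be2+ (Z=4), Li+ (Z=3), H- (Z=1).
Smallest to largest: Be2+ < Li+ < H-.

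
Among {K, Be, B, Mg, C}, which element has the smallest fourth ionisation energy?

The fourth ionization energy removes an electron from the +3 ion. For each element: K³⁺ is already 2 electrons into the core; Be³⁺ is already 1 electron into the core; B³⁺ is the bare [He] core; Mg³⁺ is already 1 electron into the core; C³⁺ still has 1 valence electron.
Usually core removal costs more than valence removal, but here the competition is close: a tightly held n=2 valence electron can cost more to remove than an n=3 core electron, so the actual values have to decide it.
Approximate IE_4 values (kJ/mol): K 5877, Be 21007, B 25026, Mg 10543, C 6223.
Putting it together, IE_4: K < C < Mg < Be < B.

K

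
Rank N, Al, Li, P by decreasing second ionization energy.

The second ionization energy removes an electron from the +1 ion. For each element: N⁺ still has 4 valence electrons; Al⁺ still has 2 valence electrons; Li⁺ is the bare [He] core; P⁺ still has 4 valence electrons.
Breaking into a closed-shell core is much more expensive than removing a leftover valence electron — Li has the largest IE_2 here.
Valence configurations: N⁺ [He]2s²2p², Al⁺ [Ne]3s², P⁺ [Ne]3s²3p².
Approximate IE_2 values (kJ/mol): N 2856, Al 1817, Li 7298, P 1907.
Hence IE_2: Al < P < N < Li.

Li > N > P > Al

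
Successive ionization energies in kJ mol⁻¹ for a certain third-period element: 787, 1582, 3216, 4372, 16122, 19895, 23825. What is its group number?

Group 14

Look for the largest jump between consecutive ionization energies: IE5/IE4 ≈ 3.7, far larger than any earlier ratio.
That jump marks the point where a core electron is being removed. So the atom has 4 valence electrons.
A main-group element with 4 valence electrons is in group 14.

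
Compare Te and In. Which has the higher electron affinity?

Te

In is in period 5, group 13; Te is in period 5, group 16.
Atoms with high Z_eff and room in the valence shell (especially the halogens) have the most exothermic electron affinities.
All lie in period 5, so electron affinity increases left to right.
So Te has the higher electron affinity (Te > In).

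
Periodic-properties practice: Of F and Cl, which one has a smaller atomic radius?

F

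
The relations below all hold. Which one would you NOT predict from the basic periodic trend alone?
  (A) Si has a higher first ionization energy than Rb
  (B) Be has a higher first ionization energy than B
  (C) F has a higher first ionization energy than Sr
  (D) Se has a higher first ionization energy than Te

(B)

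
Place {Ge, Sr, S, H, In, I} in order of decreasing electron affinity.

Atoms with high Z_eff and room in the valence shell (especially the halogens) have the most exothermic electron affinities.
Here both period and group differ, so the two effects have to be weighed against each other.
In > Sr: In lies to the right of Sr in period 5, so the across-period effect alone puts In higher.
H > In: period and group pull opposite ways; the down-group shift dominates (73 vs 29 kJ/mol).
Ge > H: period and group pull opposite ways; the across-period shift dominates (119 vs 73 kJ/mol).
S > Ge: both effects reinforce here, so S is clearly the higher of the two.
I > S: period and group pull opposite ways; the across-period shift dominates (295 vs 200 kJ/mol).
For reference (kJ/mol): H 73, S 200, Ge 119, Sr 5, In 29, I 295.
So from highest to lowest: I > S > Ge > H > In > Sr.

I, S, Ge, H, In, Sr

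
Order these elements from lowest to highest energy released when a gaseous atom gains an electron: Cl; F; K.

K < F < Cl

Electron affinity generally becomes more exothermic across a period toward the halogens and less exothermic down a group.
Neither a single period nor a single group — weigh both effects.
F > K: both effects reinforce here, so F is clearly the higher of the two.
Cl > F: this pair runs against the simple trend — see the exception note.
Note the exception: Cl has a higher electron affinity than F, contrary to the simple trend — F's small 2p subshell makes the incoming electron feel strong e⁻–e⁻ repulsion, so Cl actually releases more energy on gaining an electron.
Tabulated electron affinity (kJ/mol): F 328, Cl 349, K 48.
So from lowest to highest: K < F < Cl.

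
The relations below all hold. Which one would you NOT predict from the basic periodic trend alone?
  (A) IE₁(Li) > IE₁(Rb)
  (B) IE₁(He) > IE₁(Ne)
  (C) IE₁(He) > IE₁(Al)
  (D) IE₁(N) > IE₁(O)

(D)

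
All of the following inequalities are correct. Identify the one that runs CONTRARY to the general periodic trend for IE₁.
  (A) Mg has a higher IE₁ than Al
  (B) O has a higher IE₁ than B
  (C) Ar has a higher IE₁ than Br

The general trend: IE₁ increases across a period and decreases down a group.
(A) Mg (period 3, group 2) vs Al (period 3, group 13): the stated order contradicts the simple trend.
(B) O (period 2, group 16) vs B (period 2, group 13): the stated order agrees with the simple trend.
(C) Ar (period 3, group 18) vs Br (period 4, group 17): the stated order agrees with the simple trend.
The exception is (A): Al's single 3p electron is easier to remove than one from Mg's filled 3s².

(A)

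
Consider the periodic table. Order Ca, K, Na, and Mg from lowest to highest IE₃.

IE_3 is the cost of taking one more electron from the +2 cation: Ca²⁺ is the bare [Ar] core; K²⁺ is already 1 electron into the core; Na²⁺ is already 1 electron into the core; Mg²⁺ is the bare [Ne] core.
All of these are removing an electron from a noble-gas core or deeper; the smaller core (lower principal quantum number) is held far more tightly, and within a period the higher nuclear charge binds the same core more tightly.
The numbers (kJ/mol): Ca 4912, K 4420, Na 6910, Mg 7733.
Hence IE_3: K < Ca < Na < Mg.

K, Ca, Na, Mg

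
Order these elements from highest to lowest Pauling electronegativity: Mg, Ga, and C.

C, Ga, Mg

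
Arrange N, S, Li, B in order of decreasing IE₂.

IE_2 is the cost of taking one more electron from the +1 cation: N⁺ still has 4 valence electrons; S⁺ still has 5 valence electrons; Li⁺ is the bare [He] core; B⁺ still has 2 valence electrons.
Breaking into a closed-shell core is much more expensive than removing a leftover valence electron — Li has the largest IE_2 here.
Valence configurations: N⁺ [He]2s²2p², S⁺ [Ne]3s²3p³, B⁺ [He]2s².
Tabulated IE_2 (kJ/mol): N 2856, S 2252, Li 7298, B 2427.
Overall IE_2 order: S < B < N < Li.

Li > N > B > S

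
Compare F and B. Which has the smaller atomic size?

F

B is in period 2, group 13; F is in period 2, group 17.
Moving right in a period, electrons are added to the same shell under a stronger nuclear pull, so atoms get smaller; moving down, a new shell is opened and atoms get larger.
All lie in period 2, so atomic radius increases right to left.
So F has the smaller atomic size (F < B).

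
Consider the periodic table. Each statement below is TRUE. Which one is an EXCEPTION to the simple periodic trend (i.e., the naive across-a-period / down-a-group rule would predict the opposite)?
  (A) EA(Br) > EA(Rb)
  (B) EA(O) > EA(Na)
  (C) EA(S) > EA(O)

(C)

The general trend: electron affinity increases across a period and decreases down a group.
(A) Br (period 4, group 17) vs Rb (period 5, group 1): the stated order agrees with the simple trend.
(B) O (period 2, group 16) vs Na (period 3, group 1): the stated order agrees with the simple trend.
(C) S (period 3, group 16) vs O (period 2, group 16): the stated order contradicts the simple trend.
The exception is (C): the compact 2p subshell of O repels the added electron more than S's larger 3p does.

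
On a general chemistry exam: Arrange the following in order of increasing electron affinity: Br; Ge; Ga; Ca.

Ca is in period 4, group 2; Ga is in period 4, group 13; Ge is in period 4, group 14; Br is in period 4, group 17.
EA tends to increase across a period and decrease down a group, though the pattern is less regular than for IE or radius.
All lie in period 4, so electron affinity increases left to right.
So from lowest to highest: Ca < Ga < Ge < Br.

Ca < Ga < Ge < Br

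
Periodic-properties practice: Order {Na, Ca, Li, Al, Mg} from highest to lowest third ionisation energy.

Li, Mg, Na, Ca, Al

IE_3 is the cost of taking one more electron from the +2 cation: Na²⁺ is already 1 electron into the core; Ca²⁺ is the bare [Ar] core; Li²⁺ is already 1 electron into the core; Al²⁺ still has 1 valence electron; Mg²⁺ is the bare [Ne] core.
Pulling an electron out of a noble-gas core costs far more than removing a remaining valence electron, so Ca, Na, Mg and Li sit at the high end of IE_3.
Tabulated IE_3 (kJ/mol): Na 6910, Ca 4912, Li 11815, Al 2745, Mg 7733.
Overall IE_3 order: Al < Ca < Na < Mg < Li.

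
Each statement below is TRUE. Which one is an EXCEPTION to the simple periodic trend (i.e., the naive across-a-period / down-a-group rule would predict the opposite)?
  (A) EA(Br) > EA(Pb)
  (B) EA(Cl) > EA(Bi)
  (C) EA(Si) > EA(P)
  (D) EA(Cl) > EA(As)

The general trend: electron affinity increases across a period and decreases down a group.
(A) Br (period 4, group 17) vs Pb (period 6, group 14): the stated order agrees with the simple trend.
(B) Cl (period 3, group 17) vs Bi (period 6, group 15): the stated order agrees with the simple trend.
(C) Si (period 3, group 14) vs P (period 3, group 15): the stated order contradicts the simple trend.
(D) Cl (period 3, group 17) vs As (period 4, group 15): the stated order agrees with the simple trend.
The exception is (C): adding an electron to P's half-filled 3p³ is unfavourable, so Si (3p²) has the more exothermic EA.

(C)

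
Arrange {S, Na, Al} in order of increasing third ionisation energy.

Al, S, Na

The third ionization energy removes an electron from the +2 ion. For each element: S²⁺ still has 4 valence electrons; Na²⁺ is already 1 electron into the core; Al²⁺ still has 1 valence electron.
Breaking into a closed-shell core is much more expensive than removing a leftover valence electron — Na has the largest IE_3 here.
Valence configurations: S²⁺ [Ne]3s²3p², Al²⁺ [Ne]3s¹.
Approximate IE_3 values (kJ/mol): S 3357, Na 6910, Al 2745.
Overall IE_3 order: Al < S < Na.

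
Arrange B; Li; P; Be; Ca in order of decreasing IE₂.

IE_2 is the cost of taking one more electron from the +1 cation: B⁺ still has 2 valence electrons; Li⁺ is the bare [He] core; P⁺ still has 4 valence electrons; Be⁺ still has 1 valence electron; Ca⁺ still has 1 valence electron.
Breaking into a closed-shell core is much more expensive than removing a leftover valence electron — Li has the largest IE_2 here.
Valence configurations: B⁺ [He]2s², P⁺ [Ne]3s²3p², Be⁺ [He]2s¹, Ca⁺ [Ar]4s¹.
The numbers (kJ/mol): B 2427, Li 7298, P 1907, Be 1757, Ca 1145.
So the second ionization energies run Ca < Be < P < B < Li.

Li > B > P > Be > Ca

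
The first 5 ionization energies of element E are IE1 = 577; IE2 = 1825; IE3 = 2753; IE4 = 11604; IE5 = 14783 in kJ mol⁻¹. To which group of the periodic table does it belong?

Look for the largest jump between consecutive ionization energies: IE4/IE3 ≈ 4.2, far larger than any earlier ratio.
That jump marks the point where a core electron is being removed. So the atom has 3 valence electrons.
A main-group element with 3 valence electrons is in group 13.

Group 13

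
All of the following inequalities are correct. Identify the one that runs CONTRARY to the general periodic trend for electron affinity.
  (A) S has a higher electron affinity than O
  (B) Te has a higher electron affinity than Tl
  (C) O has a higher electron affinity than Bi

The general trend: electron affinity increases across a period and decreases down a group.
(A) S (period 3, group 16) vs O (period 2, group 16): the stated order contradicts the simple trend.
(B) Te (period 5, group 16) vs Tl (period 6, group 13): the stated order agrees with the simple trend.
(C) O (period 2, group 16) vs Bi (period 6, group 15): the stated order agrees with the simple trend.
The exception is (A): the compact 2p subshell of O repels the added electron more than S's larger 3p does.

(A)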